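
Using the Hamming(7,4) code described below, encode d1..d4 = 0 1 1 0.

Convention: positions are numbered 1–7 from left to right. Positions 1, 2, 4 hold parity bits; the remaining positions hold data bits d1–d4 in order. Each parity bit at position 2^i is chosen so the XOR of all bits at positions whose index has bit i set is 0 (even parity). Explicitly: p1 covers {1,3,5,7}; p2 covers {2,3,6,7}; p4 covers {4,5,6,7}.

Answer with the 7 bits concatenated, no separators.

1100110

Place data at non-parity positions: p1 p2 0 p4 1 1 0
p1 (pos 1,3,5,7): XOR of data positions = 0⊕1⊕0 = 1
p2 (pos 2,3,6,7): XOR of data positions = 0⊕1⊕0 = 1
p4 (pos 4,5,6,7): XOR of data positions = 1⊕1⊕0 = 0
Codeword: 1100110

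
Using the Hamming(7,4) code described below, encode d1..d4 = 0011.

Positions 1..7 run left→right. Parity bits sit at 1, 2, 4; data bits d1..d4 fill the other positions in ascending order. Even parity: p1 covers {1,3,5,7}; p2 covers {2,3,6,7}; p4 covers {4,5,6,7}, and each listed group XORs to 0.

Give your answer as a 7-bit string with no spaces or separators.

Place data at non-parity positions: p1 p2 0 p4 0 1 1
p1 (pos 1,3,5,7): XOR of data positions = 0⊕0⊕1 = 1
p2 (pos 2,3,6,7): XOR of data positions = 0⊕1⊕1 = 0
p4 (pos 4,5,6,7): XOR of data positions = 0⊕1⊕1 = 0
Codeword: 1000011

1000011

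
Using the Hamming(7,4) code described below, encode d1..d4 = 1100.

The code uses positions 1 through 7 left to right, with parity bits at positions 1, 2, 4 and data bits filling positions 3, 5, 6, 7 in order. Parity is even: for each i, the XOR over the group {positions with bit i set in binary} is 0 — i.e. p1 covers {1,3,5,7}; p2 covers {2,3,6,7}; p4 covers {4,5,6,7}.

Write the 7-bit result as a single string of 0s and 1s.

0111100

Place data at non-parity positions: p1 p2 1 p4 1 0 0
p1 (pos 1,3,5,7): XOR of data positions = 1⊕1⊕0 = 0
p2 (pos 2,3,6,7): XOR of data positions = 1⊕0⊕0 = 1
p4 (pos 4,5,6,7): XOR of data positions = 1⊕0⊕0 = 1
Codeword: 0111100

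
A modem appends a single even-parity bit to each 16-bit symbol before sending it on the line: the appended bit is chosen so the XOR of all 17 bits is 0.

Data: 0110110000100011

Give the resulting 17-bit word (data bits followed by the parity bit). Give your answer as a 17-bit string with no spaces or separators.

01101100001000111

XOR of the 16 data bits: 0⊕1⊕1⊕0⊕1⊕1⊕0⊕0⊕0⊕0⊕1⊕0⊕0⊕0⊕1⊕1 = 1
Parity bit = 1 (so all 17 bits XOR to 0).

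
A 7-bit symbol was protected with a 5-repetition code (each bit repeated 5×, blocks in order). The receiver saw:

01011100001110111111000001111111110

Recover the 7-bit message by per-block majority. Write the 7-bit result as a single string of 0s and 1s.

1011011

Block 1 (01011): 3 ones → 1
Block 2 (10000): 1 one → 0
Block 3 (11101): 4 ones → 1
Block 4 (11111): 5 ones → 1
Block 5 (00000): 0 ones → 0
Block 6 (11111): 5 ones → 1
Block 7 (11110): 4 ones → 1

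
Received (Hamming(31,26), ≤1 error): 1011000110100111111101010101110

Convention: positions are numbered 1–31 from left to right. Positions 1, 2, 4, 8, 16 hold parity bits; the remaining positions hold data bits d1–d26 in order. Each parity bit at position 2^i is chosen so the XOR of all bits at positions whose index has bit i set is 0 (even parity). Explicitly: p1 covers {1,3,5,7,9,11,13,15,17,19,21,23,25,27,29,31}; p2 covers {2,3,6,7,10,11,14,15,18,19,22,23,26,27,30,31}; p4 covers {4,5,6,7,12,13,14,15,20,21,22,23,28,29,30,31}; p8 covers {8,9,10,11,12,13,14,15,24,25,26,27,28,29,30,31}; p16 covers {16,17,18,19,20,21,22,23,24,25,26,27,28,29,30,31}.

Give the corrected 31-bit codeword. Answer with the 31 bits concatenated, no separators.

s1 (pos 1,3,5,7,9,11,13,15,17,19,21,23,25,27,29,31): 1⊕1⊕0⊕0⊕1⊕1⊕0⊕1⊕1⊕1⊕0⊕0⊕0⊕0⊕1⊕0 = 0
s2 (pos 2,3,6,7,10,11,14,15,18,19,22,23,26,27,30,31): 0⊕1⊕0⊕0⊕0⊕1⊕1⊕1⊕1⊕1⊕1⊕0⊕1⊕0⊕1⊕0 = 1
s4 (pos 4,5,6,7,12,13,14,15,20,21,22,23,28,29,30,31): 1⊕0⊕0⊕0⊕0⊕0⊕1⊕1⊕1⊕0⊕1⊕0⊕1⊕1⊕1⊕0 = 0
s8 (pos 8,9,10,11,12,13,14,15,24,25,26,27,28,29,30,31): 1⊕1⊕0⊕1⊕0⊕0⊕1⊕1⊕1⊕0⊕1⊕0⊕1⊕1⊕1⊕0 = 0
s16 (pos 16,17,18,19,20,21,22,23,24,25,26,27,28,29,30,31): 1⊕1⊕1⊕1⊕1⊕0⊕1⊕0⊕1⊕0⊕1⊕0⊕1⊕1⊕1⊕0 = 1
Syndrome s16…s1 = 10010 → error at position 18.
Flip position 18: 1011000110100111111101010101110 → 1011000110100111101101010101110

1011000110100111101101010101110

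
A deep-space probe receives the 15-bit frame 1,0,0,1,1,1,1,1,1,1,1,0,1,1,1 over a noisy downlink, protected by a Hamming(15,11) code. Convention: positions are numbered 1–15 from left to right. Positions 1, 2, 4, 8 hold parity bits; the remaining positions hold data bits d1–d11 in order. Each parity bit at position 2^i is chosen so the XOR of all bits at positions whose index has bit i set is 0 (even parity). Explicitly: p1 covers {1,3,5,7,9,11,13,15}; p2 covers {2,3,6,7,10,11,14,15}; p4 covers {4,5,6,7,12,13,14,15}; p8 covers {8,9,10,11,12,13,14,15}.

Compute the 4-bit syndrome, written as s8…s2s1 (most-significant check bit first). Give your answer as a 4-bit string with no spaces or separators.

1101

s1 (pos 1,3,5,7,9,11,13,15): 1⊕0⊕1⊕1⊕1⊕1⊕1⊕1 = 1
s2 (pos 2,3,6,7,10,11,14,15): 0⊕0⊕1⊕1⊕1⊕1⊕1⊕1 = 0
s4 (pos 4,5,6,7,12,13,14,15): 1⊕1⊕1⊕1⊕0⊕1⊕1⊕1 = 1
s8 (pos 8,9,10,11,12,13,14,15): 1⊕1⊕1⊕1⊕0⊕1⊕1⊕1 = 1
Syndrome s8…s1 = 1101 → error at position 13.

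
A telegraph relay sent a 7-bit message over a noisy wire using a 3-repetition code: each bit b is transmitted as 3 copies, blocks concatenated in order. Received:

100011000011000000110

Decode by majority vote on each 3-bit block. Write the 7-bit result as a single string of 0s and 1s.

Block 1 (100): 1 one → 0
Block 2 (011): 2 ones → 1
Block 3 (000): 0 ones → 0
Block 4 (011): 2 ones → 1
Block 5 (000): 0 ones → 0
Block 6 (000): 0 ones → 0
Block 7 (110): 2 ones → 1

0101001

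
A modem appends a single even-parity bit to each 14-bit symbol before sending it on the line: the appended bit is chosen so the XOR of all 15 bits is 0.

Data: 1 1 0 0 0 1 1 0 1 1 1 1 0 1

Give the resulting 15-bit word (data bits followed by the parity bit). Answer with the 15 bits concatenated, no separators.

110001101111011

XOR of the 14 data bits: 1⊕1⊕0⊕0⊕0⊕1⊕1⊕0⊕1⊕1⊕1⊕1⊕0⊕1 = 1
Parity bit = 1 (so all 15 bits XOR to 0).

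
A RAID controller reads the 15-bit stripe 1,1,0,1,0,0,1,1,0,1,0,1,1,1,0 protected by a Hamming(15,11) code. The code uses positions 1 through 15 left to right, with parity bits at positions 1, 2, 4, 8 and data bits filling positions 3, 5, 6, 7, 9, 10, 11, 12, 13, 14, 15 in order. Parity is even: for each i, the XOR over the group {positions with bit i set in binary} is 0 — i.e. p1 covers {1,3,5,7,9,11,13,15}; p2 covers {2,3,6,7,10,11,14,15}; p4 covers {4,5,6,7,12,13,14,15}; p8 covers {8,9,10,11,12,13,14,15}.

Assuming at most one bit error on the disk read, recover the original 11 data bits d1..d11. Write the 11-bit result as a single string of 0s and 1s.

00010101010

s1 (pos 1,3,5,7,9,11,13,15): 1⊕0⊕0⊕1⊕0⊕0⊕1⊕0 = 1
s2 (pos 2,3,6,7,10,11,14,15): 1⊕0⊕0⊕1⊕1⊕0⊕1⊕0 = 0
s4 (pos 4,5,6,7,12,13,14,15): 1⊕0⊕0⊕1⊕1⊕1⊕1⊕0 = 1
s8 (pos 8,9,10,11,12,13,14,15): 1⊕0⊕1⊕0⊕1⊕1⊕1⊕0 = 1
Syndrome s8…s1 = 1101 → error at position 13.
Flip position 13: 110100110101110 → 110100110101010
Read data bits from positions 3,5,6,7,9,10,11,12,13,14,15: 00010101010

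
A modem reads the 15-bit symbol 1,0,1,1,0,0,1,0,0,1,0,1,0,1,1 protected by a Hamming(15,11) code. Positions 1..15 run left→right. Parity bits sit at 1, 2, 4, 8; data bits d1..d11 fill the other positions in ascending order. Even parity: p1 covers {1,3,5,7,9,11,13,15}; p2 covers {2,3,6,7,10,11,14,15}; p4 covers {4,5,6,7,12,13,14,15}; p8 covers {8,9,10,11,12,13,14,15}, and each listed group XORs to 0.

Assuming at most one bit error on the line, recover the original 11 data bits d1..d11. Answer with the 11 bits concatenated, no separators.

s1 (pos 1,3,5,7,9,11,13,15): 1⊕1⊕0⊕1⊕0⊕0⊕0⊕1 = 0
s2 (pos 2,3,6,7,10,11,14,15): 0⊕1⊕0⊕1⊕1⊕0⊕1⊕1 = 1
s4 (pos 4,5,6,7,12,13,14,15): 1⊕0⊕0⊕1⊕1⊕0⊕1⊕1 = 1
s8 (pos 8,9,10,11,12,13,14,15): 0⊕0⊕1⊕0⊕1⊕0⊕1⊕1 = 0
Syndrome s8…s1 = 0110 → error at position 6.
Flip position 6: 101100100101011 → 101101100101011
Read data bits from positions 3,5,6,7,9,10,11,12,13,14,15: 10110101011

10110101011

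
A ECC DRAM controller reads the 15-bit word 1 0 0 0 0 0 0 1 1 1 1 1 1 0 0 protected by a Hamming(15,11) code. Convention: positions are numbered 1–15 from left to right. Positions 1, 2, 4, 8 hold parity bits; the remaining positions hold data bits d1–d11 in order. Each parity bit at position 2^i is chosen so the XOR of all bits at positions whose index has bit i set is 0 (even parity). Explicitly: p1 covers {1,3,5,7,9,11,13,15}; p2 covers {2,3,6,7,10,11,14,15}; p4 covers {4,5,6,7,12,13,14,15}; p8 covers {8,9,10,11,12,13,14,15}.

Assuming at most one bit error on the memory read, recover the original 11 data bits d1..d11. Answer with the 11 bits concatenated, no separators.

s1 (pos 1,3,5,7,9,11,13,15): 1⊕0⊕0⊕0⊕1⊕1⊕1⊕0 = 0
s2 (pos 2,3,6,7,10,11,14,15): 0⊕0⊕0⊕0⊕1⊕1⊕0⊕0 = 0
s4 (pos 4,5,6,7,12,13,14,15): 0⊕0⊕0⊕0⊕1⊕1⊕0⊕0 = 0
s8 (pos 8,9,10,11,12,13,14,15): 1⊕1⊕1⊕1⊕1⊕1⊕0⊕0 = 0
Syndrome s8…s1 = 0000 → no error.
Read data bits from positions 3,5,6,7,9,10,11,12,13,14,15: 00001111100

00001111100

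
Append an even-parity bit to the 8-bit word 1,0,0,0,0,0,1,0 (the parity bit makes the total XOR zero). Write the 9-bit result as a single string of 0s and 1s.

100000100

XOR of the 8 data bits: 1⊕0⊕0⊕0⊕0⊕0⊕1⊕0 = 0
Parity bit = 0 (so all 9 bits XOR to 0).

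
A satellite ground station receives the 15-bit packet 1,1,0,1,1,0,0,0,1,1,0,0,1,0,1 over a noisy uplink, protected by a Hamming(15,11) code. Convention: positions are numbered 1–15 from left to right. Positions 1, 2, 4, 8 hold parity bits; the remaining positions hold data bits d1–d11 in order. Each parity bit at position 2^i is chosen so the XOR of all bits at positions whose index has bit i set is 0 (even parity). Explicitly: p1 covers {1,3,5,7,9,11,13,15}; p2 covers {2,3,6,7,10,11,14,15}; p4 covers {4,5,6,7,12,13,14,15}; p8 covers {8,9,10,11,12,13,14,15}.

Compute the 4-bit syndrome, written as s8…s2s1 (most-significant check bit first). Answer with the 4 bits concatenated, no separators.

s1 (pos 1,3,5,7,9,11,13,15): 1⊕0⊕1⊕0⊕1⊕0⊕1⊕1 = 1
s2 (pos 2,3,6,7,10,11,14,15): 1⊕0⊕0⊕0⊕1⊕0⊕0⊕1 = 1
s4 (pos 4,5,6,7,12,13,14,15): 1⊕1⊕0⊕0⊕0⊕1⊕0⊕1 = 0
s8 (pos 8,9,10,11,12,13,14,15): 0⊕1⊕1⊕0⊕0⊕1⊕0⊕1 = 0
Syndrome s8…s1 = 0011 → error at position 3.

0011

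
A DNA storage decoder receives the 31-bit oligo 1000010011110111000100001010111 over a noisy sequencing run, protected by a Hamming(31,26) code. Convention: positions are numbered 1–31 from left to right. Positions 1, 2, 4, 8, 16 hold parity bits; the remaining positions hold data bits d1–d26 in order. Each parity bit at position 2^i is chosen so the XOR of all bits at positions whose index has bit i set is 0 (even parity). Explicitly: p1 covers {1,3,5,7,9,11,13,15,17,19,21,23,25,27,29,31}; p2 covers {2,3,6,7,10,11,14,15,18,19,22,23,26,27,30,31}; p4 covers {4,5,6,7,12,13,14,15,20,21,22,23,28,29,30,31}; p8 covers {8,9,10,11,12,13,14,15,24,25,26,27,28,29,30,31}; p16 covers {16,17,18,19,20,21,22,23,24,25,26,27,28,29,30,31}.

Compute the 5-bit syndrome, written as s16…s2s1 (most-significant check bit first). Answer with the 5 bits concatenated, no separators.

11000

s1 (pos 1,3,5,7,9,11,13,15,17,19,21,23,25,27,29,31): 1⊕0⊕0⊕0⊕1⊕1⊕0⊕1⊕0⊕0⊕0⊕0⊕1⊕1⊕1⊕1 = 0
s2 (pos 2,3,6,7,10,11,14,15,18,19,22,23,26,27,30,31): 0⊕0⊕1⊕0⊕1⊕1⊕1⊕1⊕0⊕0⊕0⊕0⊕0⊕1⊕1⊕1 = 0
s4 (pos 4,5,6,7,12,13,14,15,20,21,22,23,28,29,30,31): 0⊕0⊕1⊕0⊕1⊕0⊕1⊕1⊕1⊕0⊕0⊕0⊕0⊕1⊕1⊕1 = 0
s8 (pos 8,9,10,11,12,13,14,15,24,25,26,27,28,29,30,31): 0⊕1⊕1⊕1⊕1⊕0⊕1⊕1⊕0⊕1⊕0⊕1⊕0⊕1⊕1⊕1 = 1
s16 (pos 16,17,18,19,20,21,22,23,24,25,26,27,28,29,30,31): 1⊕0⊕0⊕0⊕1⊕0⊕0⊕0⊕0⊕1⊕0⊕1⊕0⊕1⊕1⊕1 = 1
Syndrome s16…s1 = 11000 → error at position 24.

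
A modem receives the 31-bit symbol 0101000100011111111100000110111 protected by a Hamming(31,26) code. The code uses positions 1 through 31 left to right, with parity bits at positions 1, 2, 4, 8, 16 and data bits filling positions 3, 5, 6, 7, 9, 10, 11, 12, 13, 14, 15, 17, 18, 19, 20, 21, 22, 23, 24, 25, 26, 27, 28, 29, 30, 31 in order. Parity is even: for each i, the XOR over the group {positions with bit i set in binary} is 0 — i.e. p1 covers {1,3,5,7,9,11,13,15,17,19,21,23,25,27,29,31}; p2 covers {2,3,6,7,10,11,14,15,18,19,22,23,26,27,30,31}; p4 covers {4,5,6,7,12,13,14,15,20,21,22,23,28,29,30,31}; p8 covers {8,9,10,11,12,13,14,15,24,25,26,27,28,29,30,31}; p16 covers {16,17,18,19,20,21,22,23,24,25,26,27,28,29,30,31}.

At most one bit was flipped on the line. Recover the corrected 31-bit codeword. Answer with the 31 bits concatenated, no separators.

0101001100011111111100000110111

s1 (pos 1,3,5,7,9,11,13,15,17,19,21,23,25,27,29,31): 0⊕0⊕0⊕0⊕0⊕0⊕1⊕1⊕1⊕1⊕0⊕0⊕0⊕1⊕1⊕1 = 1
s2 (pos 2,3,6,7,10,11,14,15,18,19,22,23,26,27,30,31): 1⊕0⊕0⊕0⊕0⊕0⊕1⊕1⊕1⊕1⊕0⊕0⊕1⊕1⊕1⊕1 = 1
s4 (pos 4,5,6,7,12,13,14,15,20,21,22,23,28,29,30,31): 1⊕0⊕0⊕0⊕1⊕1⊕1⊕1⊕1⊕0⊕0⊕0⊕0⊕1⊕1⊕1 = 1
s8 (pos 8,9,10,11,12,13,14,15,24,25,26,27,28,29,30,31): 1⊕0⊕0⊕0⊕1⊕1⊕1⊕1⊕0⊕0⊕1⊕1⊕0⊕1⊕1⊕1 = 0
s16 (pos 16,17,18,19,20,21,22,23,24,25,26,27,28,29,30,31): 1⊕1⊕1⊕1⊕1⊕0⊕0⊕0⊕0⊕0⊕1⊕1⊕0⊕1⊕1⊕1 = 0
Syndrome s16…s1 = 00111 → error at position 7.
Flip position 7: 0101000100011111111100000110111 → 0101001100011111111100000110111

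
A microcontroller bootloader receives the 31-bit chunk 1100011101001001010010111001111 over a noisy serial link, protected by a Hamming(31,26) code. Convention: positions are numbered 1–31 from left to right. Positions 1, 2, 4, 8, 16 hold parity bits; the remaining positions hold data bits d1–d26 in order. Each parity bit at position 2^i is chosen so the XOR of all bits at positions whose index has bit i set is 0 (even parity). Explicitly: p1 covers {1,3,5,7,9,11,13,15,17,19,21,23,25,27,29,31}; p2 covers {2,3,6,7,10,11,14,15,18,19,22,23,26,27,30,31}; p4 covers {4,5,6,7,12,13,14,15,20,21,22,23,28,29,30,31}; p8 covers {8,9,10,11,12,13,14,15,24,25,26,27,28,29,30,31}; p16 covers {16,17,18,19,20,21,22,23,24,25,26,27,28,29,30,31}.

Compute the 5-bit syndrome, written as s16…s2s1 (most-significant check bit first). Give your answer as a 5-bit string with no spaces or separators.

01100

s1 (pos 1,3,5,7,9,11,13,15,17,19,21,23,25,27,29,31): 1⊕0⊕0⊕1⊕0⊕0⊕1⊕0⊕0⊕0⊕1⊕1⊕1⊕0⊕1⊕1 = 0
s2 (pos 2,3,6,7,10,11,14,15,18,19,22,23,26,27,30,31): 1⊕0⊕1⊕1⊕1⊕0⊕0⊕0⊕1⊕0⊕0⊕1⊕0⊕0⊕1⊕1 = 0
s4 (pos 4,5,6,7,12,13,14,15,20,21,22,23,28,29,30,31): 0⊕0⊕1⊕1⊕0⊕1⊕0⊕0⊕0⊕1⊕0⊕1⊕1⊕1⊕1⊕1 = 1
s8 (pos 8,9,10,11,12,13,14,15,24,25,26,27,28,29,30,31): 1⊕0⊕1⊕0⊕0⊕1⊕0⊕0⊕1⊕1⊕0⊕0⊕1⊕1⊕1⊕1 = 1
s16 (pos 16,17,18,19,20,21,22,23,24,25,26,27,28,29,30,31): 1⊕0⊕1⊕0⊕0⊕1⊕0⊕1⊕1⊕1⊕0⊕0⊕1⊕1⊕1⊕1 = 0
Syndrome s16…s1 = 01100 → error at position 12.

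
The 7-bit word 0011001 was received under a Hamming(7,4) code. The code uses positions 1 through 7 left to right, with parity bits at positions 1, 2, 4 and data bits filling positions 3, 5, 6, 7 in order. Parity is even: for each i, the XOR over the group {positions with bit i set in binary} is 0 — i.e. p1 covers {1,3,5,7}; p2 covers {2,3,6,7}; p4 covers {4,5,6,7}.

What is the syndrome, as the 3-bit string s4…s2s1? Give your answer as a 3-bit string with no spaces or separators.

000

s1 (pos 1,3,5,7): 0⊕1⊕0⊕1 = 0
s2 (pos 2,3,6,7): 0⊕1⊕0⊕1 = 0
s4 (pos 4,5,6,7): 1⊕0⊕0⊕1 = 0
Syndrome s4…s1 = 000 → no error.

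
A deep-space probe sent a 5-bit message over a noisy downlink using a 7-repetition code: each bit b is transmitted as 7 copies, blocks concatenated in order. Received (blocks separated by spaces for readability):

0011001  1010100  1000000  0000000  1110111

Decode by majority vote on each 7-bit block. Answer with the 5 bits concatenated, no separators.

Block 1 (0011001): 3 ones → 0
Block 2 (1010100): 3 ones → 0
Block 3 (1000000): 1 one → 0
Block 4 (0000000): 0 ones → 0
Block 5 (1110111): 6 ones → 1

00001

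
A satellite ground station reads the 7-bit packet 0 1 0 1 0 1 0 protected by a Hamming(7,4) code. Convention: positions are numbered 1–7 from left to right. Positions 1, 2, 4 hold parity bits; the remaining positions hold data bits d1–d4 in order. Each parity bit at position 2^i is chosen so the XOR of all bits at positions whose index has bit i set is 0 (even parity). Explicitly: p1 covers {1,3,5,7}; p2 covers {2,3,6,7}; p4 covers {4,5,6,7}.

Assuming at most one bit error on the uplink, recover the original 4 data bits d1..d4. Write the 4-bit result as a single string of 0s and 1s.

0010

s1 (pos 1,3,5,7): 0⊕0⊕0⊕0 = 0
s2 (pos 2,3,6,7): 1⊕0⊕1⊕0 = 0
s4 (pos 4,5,6,7): 1⊕0⊕1⊕0 = 0
Syndrome s4…s1 = 000 → no error.
Read data bits from positions 3,5,6,7: 0010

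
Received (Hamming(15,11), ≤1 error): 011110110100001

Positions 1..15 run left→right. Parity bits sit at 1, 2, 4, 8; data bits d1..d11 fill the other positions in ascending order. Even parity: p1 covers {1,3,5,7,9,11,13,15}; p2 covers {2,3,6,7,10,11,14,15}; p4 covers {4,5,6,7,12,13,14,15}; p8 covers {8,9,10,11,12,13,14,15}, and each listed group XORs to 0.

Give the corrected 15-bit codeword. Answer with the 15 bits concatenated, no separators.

s1 (pos 1,3,5,7,9,11,13,15): 0⊕1⊕1⊕1⊕0⊕0⊕0⊕1 = 0
s2 (pos 2,3,6,7,10,11,14,15): 1⊕1⊕0⊕1⊕1⊕0⊕0⊕1 = 1
s4 (pos 4,5,6,7,12,13,14,15): 1⊕1⊕0⊕1⊕0⊕0⊕0⊕1 = 0
s8 (pos 8,9,10,11,12,13,14,15): 1⊕0⊕1⊕0⊕0⊕0⊕0⊕1 = 1
Syndrome s8…s1 = 1010 → error at position 10.
Flip position 10: 011110110100001 → 011110110000001

011110110000001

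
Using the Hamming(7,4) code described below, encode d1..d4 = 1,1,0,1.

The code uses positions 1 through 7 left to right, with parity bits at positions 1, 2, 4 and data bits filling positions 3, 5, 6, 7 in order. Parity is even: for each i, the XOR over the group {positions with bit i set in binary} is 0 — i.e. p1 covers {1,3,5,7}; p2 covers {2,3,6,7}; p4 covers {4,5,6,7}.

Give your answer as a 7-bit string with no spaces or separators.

Place data at non-parity positions: p1 p2 1 p4 1 0 1
p1 (pos 1,3,5,7): XOR of data positions = 1⊕1⊕1 = 1
p2 (pos 2,3,6,7): XOR of data positions = 1⊕0⊕1 = 0
p4 (pos 4,5,6,7): XOR of data positions = 1⊕0⊕1 = 0
Codeword: 1010101

1010101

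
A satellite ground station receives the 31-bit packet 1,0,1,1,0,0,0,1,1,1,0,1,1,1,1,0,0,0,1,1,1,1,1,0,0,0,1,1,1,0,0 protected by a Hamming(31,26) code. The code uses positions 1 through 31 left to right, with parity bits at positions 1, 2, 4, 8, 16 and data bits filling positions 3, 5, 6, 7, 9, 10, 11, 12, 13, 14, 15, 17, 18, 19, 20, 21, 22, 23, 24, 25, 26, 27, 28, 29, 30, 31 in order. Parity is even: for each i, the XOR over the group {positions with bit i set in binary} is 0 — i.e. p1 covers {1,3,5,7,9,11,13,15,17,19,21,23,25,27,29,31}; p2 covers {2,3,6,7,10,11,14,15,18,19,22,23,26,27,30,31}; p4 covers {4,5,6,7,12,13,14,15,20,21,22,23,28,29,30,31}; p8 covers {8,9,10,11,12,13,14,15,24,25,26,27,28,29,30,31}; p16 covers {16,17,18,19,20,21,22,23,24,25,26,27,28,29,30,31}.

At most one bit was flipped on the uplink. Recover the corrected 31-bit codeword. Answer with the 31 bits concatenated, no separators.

1010000111011110001111100011100

s1 (pos 1,3,5,7,9,11,13,15,17,19,21,23,25,27,29,31): 1⊕1⊕0⊕0⊕1⊕0⊕1⊕1⊕0⊕1⊕1⊕1⊕0⊕1⊕1⊕0 = 0
s2 (pos 2,3,6,7,10,11,14,15,18,19,22,23,26,27,30,31): 0⊕1⊕0⊕0⊕1⊕0⊕1⊕1⊕0⊕1⊕1⊕1⊕0⊕1⊕0⊕0 = 0
s4 (pos 4,5,6,7,12,13,14,15,20,21,22,23,28,29,30,31): 1⊕0⊕0⊕0⊕1⊕1⊕1⊕1⊕1⊕1⊕1⊕1⊕1⊕1⊕0⊕0 = 1
s8 (pos 8,9,10,11,12,13,14,15,24,25,26,27,28,29,30,31): 1⊕1⊕1⊕0⊕1⊕1⊕1⊕1⊕0⊕0⊕0⊕1⊕1⊕1⊕0⊕0 = 0
s16 (pos 16,17,18,19,20,21,22,23,24,25,26,27,28,29,30,31): 0⊕0⊕0⊕1⊕1⊕1⊕1⊕1⊕0⊕0⊕0⊕1⊕1⊕1⊕0⊕0 = 0
Syndrome s16…s1 = 00100 → error at position 4.
Flip position 4: 1011000111011110001111100011100 → 1010000111011110001111100011100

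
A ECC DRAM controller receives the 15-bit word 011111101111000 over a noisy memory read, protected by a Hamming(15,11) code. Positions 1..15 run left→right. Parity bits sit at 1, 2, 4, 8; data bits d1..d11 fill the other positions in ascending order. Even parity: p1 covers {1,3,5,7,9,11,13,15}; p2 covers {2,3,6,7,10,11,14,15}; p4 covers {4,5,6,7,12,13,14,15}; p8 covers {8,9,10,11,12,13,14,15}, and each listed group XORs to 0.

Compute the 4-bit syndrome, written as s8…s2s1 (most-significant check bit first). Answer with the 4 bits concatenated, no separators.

s1 (pos 1,3,5,7,9,11,13,15): 0⊕1⊕1⊕1⊕1⊕1⊕0⊕0 = 1
s2 (pos 2,3,6,7,10,11,14,15): 1⊕1⊕1⊕1⊕1⊕1⊕0⊕0 = 0
s4 (pos 4,5,6,7,12,13,14,15): 1⊕1⊕1⊕1⊕1⊕0⊕0⊕0 = 1
s8 (pos 8,9,10,11,12,13,14,15): 0⊕1⊕1⊕1⊕1⊕0⊕0⊕0 = 0
Syndrome s8…s1 = 0101 → error at position 5.

0101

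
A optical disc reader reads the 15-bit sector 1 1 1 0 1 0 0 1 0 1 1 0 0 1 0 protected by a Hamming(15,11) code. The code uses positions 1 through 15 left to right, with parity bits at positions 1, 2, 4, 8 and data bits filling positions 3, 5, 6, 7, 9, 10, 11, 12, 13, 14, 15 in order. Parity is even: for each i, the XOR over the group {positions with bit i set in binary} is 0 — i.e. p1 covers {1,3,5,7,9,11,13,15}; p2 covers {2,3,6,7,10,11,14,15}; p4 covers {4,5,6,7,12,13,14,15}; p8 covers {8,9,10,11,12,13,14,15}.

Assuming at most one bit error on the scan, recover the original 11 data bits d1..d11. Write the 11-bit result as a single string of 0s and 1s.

11000110010

s1 (pos 1,3,5,7,9,11,13,15): 1⊕1⊕1⊕0⊕0⊕1⊕0⊕0 = 0
s2 (pos 2,3,6,7,10,11,14,15): 1⊕1⊕0⊕0⊕1⊕1⊕1⊕0 = 1
s4 (pos 4,5,6,7,12,13,14,15): 0⊕1⊕0⊕0⊕0⊕0⊕1⊕0 = 0
s8 (pos 8,9,10,11,12,13,14,15): 1⊕0⊕1⊕1⊕0⊕0⊕1⊕0 = 0
Syndrome s8…s1 = 0010 → error at position 2.
Flip position 2: 111010010110010 → 101010010110010
Read data bits from positions 3,5,6,7,9,10,11,12,13,14,15: 11000110010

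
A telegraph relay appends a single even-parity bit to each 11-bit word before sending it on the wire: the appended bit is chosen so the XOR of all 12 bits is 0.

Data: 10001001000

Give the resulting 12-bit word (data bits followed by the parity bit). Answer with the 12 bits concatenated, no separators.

XOR of the 11 data bits: 1⊕0⊕0⊕0⊕1⊕0⊕0⊕1⊕0⊕0⊕0 = 1
Parity bit = 1 (so all 12 bits XOR to 0).

100010010001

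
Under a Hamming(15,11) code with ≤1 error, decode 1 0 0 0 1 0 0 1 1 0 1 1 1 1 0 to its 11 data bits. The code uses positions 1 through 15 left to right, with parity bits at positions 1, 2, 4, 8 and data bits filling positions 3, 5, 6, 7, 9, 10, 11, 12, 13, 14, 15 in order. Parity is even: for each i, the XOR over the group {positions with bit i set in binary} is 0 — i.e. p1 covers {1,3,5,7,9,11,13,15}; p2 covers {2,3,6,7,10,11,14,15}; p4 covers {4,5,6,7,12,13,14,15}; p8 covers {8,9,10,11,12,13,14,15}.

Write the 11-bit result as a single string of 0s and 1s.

01001011110

s1 (pos 1,3,5,7,9,11,13,15): 1⊕0⊕1⊕0⊕1⊕1⊕1⊕0 = 1
s2 (pos 2,3,6,7,10,11,14,15): 0⊕0⊕0⊕0⊕0⊕1⊕1⊕0 = 0
s4 (pos 4,5,6,7,12,13,14,15): 0⊕1⊕0⊕0⊕1⊕1⊕1⊕0 = 0
s8 (pos 8,9,10,11,12,13,14,15): 1⊕1⊕0⊕1⊕1⊕1⊕1⊕0 = 0
Syndrome s8…s1 = 0001 → error at position 1.
Flip position 1: 100010011011110 → 000010011011110
Read data bits from positions 3,5,6,7,9,10,11,12,13,14,15: 01001011110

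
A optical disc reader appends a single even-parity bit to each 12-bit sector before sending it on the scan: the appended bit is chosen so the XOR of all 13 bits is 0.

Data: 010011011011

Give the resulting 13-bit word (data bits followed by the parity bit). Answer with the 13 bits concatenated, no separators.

XOR of the 12 data bits: 0⊕1⊕0⊕0⊕1⊕1⊕0⊕1⊕1⊕0⊕1⊕1 = 1
Parity bit = 1 (so all 13 bits XOR to 0).

0100110110111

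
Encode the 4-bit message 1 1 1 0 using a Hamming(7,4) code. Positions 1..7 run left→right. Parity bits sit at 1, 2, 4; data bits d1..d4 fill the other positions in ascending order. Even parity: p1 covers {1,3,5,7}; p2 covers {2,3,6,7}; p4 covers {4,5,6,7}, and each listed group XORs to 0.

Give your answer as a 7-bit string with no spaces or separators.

Place data at non-parity positions: p1 p2 1 p4 1 1 0
p1 (pos 1,3,5,7): XOR of data positions = 1⊕1⊕0 = 0
p2 (pos 2,3,6,7): XOR of data positions = 1⊕1⊕0 = 0
p4 (pos 4,5,6,7): XOR of data positions = 1⊕1⊕0 = 0
Codeword: 0010110

0010110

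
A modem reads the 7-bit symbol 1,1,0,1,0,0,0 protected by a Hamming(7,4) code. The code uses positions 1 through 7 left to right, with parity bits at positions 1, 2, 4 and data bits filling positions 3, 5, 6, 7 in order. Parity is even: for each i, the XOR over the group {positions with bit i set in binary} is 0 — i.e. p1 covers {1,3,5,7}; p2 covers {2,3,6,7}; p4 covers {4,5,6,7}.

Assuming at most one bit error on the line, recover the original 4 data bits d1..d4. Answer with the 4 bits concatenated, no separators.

0001

s1 (pos 1,3,5,7): 1⊕0⊕0⊕0 = 1
s2 (pos 2,3,6,7): 1⊕0⊕0⊕0 = 1
s4 (pos 4,5,6,7): 1⊕0⊕0⊕0 = 1
Syndrome s4…s1 = 111 → error at position 7.
Flip position 7: 1101000 → 1101001
Read data bits from positions 3,5,6,7: 0001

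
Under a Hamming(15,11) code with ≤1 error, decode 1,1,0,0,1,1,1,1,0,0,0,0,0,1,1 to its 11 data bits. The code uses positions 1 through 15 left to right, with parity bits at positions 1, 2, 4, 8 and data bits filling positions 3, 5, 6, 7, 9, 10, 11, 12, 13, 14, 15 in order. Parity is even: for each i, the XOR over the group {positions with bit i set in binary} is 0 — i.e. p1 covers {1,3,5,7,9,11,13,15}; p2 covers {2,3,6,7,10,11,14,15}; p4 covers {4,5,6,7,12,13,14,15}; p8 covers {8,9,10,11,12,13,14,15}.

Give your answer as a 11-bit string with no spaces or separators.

s1 (pos 1,3,5,7,9,11,13,15): 1⊕0⊕1⊕1⊕0⊕0⊕0⊕1 = 0
s2 (pos 2,3,6,7,10,11,14,15): 1⊕0⊕1⊕1⊕0⊕0⊕1⊕1 = 1
s4 (pos 4,5,6,7,12,13,14,15): 0⊕1⊕1⊕1⊕0⊕0⊕1⊕1 = 1
s8 (pos 8,9,10,11,12,13,14,15): 1⊕0⊕0⊕0⊕0⊕0⊕1⊕1 = 1
Syndrome s8…s1 = 1110 → error at position 14.
Flip position 14: 110011110000011 → 110011110000001
Read data bits from positions 3,5,6,7,9,10,11,12,13,14,15: 01110000001

01110000001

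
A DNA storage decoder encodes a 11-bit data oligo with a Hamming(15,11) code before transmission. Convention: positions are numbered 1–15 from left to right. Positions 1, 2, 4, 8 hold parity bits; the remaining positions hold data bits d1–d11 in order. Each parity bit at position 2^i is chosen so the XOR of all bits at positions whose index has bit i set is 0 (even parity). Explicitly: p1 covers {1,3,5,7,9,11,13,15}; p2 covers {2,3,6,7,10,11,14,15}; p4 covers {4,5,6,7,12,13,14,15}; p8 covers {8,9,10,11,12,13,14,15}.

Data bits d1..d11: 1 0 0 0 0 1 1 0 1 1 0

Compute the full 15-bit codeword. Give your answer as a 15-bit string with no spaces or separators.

Place data at non-parity positions: p1 p2 1 p4 0 0 0 p8 0 1 1 0 1 1 0
p1 (pos 1,3,5,7,9,11,13,15): XOR of data positions = 1⊕0⊕0⊕0⊕1⊕1⊕0 = 1
p2 (pos 2,3,6,7,10,11,14,15): XOR of data positions = 1⊕0⊕0⊕1⊕1⊕1⊕0 = 0
p4 (pos 4,5,6,7,12,13,14,15): XOR of data positions = 0⊕0⊕0⊕0⊕1⊕1⊕0 = 0
p8 (pos 8,9,10,11,12,13,14,15): XOR of data positions = 0⊕1⊕1⊕0⊕1⊕1⊕0 = 0
Codeword: 101000000110110

101000000110110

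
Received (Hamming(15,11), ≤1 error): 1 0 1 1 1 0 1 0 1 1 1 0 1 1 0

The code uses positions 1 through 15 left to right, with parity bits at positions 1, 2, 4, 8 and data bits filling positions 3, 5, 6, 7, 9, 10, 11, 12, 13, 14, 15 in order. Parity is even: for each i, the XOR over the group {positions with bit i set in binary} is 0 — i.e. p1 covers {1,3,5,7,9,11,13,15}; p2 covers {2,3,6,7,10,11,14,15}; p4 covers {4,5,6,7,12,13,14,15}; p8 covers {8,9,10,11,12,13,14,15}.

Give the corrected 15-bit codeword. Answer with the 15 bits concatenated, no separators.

101110101110111

s1 (pos 1,3,5,7,9,11,13,15): 1⊕1⊕1⊕1⊕1⊕1⊕1⊕0 = 1
s2 (pos 2,3,6,7,10,11,14,15): 0⊕1⊕0⊕1⊕1⊕1⊕1⊕0 = 1
s4 (pos 4,5,6,7,12,13,14,15): 1⊕1⊕0⊕1⊕0⊕1⊕1⊕0 = 1
s8 (pos 8,9,10,11,12,13,14,15): 0⊕1⊕1⊕1⊕0⊕1⊕1⊕0 = 1
Syndrome s8…s1 = 1111 → error at position 15.
Flip position 15: 101110101110110 → 101110101110111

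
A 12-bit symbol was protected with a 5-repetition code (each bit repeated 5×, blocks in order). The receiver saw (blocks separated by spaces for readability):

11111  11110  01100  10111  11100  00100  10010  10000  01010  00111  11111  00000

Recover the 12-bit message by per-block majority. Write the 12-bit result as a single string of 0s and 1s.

Block 1 (11111): 5 ones → 1
Block 2 (11110): 4 ones → 1
Block 3 (01100): 2 ones → 0
Block 4 (10111): 4 ones → 1
Block 5 (11100): 3 ones → 1
Block 6 (00100): 1 one → 0
Block 7 (10010): 2 ones → 0
Block 8 (10000): 1 one → 0
Block 9 (01010): 2 ones → 0
Block 10 (00111): 3 ones → 1
Block 11 (11111): 5 ones → 1
Block 12 (00000): 0 ones → 0

110110000110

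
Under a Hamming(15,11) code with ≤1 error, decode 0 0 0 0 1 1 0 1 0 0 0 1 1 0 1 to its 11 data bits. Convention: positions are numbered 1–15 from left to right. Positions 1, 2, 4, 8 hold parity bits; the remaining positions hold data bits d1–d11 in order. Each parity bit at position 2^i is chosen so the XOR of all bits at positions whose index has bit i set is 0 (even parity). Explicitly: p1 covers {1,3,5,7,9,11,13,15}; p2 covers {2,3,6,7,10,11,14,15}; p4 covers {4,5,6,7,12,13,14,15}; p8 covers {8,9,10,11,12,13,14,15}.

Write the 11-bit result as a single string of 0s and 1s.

00100001101

s1 (pos 1,3,5,7,9,11,13,15): 0⊕0⊕1⊕0⊕0⊕0⊕1⊕1 = 1
s2 (pos 2,3,6,7,10,11,14,15): 0⊕0⊕1⊕0⊕0⊕0⊕0⊕1 = 0
s4 (pos 4,5,6,7,12,13,14,15): 0⊕1⊕1⊕0⊕1⊕1⊕0⊕1 = 1
s8 (pos 8,9,10,11,12,13,14,15): 1⊕0⊕0⊕0⊕1⊕1⊕0⊕1 = 0
Syndrome s8…s1 = 0101 → error at position 5.
Flip position 5: 000011010001101 → 000001010001101
Read data bits from positions 3,5,6,7,9,10,11,12,13,14,15: 00100001101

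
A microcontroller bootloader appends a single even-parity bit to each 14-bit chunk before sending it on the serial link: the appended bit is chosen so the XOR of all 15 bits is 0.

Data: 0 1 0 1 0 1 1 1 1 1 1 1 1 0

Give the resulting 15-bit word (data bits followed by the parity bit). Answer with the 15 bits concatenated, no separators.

XOR of the 14 data bits: 0⊕1⊕0⊕1⊕0⊕1⊕1⊕1⊕1⊕1⊕1⊕1⊕1⊕0 = 0
Parity bit = 0 (so all 15 bits XOR to 0).

010101111111100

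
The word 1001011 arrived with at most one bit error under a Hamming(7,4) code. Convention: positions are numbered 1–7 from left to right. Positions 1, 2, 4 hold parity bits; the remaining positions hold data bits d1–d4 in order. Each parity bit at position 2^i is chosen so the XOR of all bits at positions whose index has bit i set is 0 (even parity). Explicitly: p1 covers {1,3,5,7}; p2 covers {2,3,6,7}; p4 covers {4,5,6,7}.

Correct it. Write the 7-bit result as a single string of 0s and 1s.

s1 (pos 1,3,5,7): 1⊕0⊕0⊕1 = 0
s2 (pos 2,3,6,7): 0⊕0⊕1⊕1 = 0
s4 (pos 4,5,6,7): 1⊕0⊕1⊕1 = 1
Syndrome s4…s1 = 100 → error at position 4.
Flip position 4: 1001011 → 1000011

1000011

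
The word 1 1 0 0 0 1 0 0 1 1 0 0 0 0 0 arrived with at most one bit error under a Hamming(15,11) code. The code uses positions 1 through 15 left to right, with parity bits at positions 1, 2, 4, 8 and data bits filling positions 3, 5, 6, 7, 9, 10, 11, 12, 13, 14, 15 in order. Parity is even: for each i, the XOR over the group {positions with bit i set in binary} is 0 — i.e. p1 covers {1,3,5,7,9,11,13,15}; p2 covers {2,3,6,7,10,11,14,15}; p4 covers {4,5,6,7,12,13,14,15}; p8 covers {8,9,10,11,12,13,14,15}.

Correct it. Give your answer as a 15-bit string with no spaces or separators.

110000001100000

s1 (pos 1,3,5,7,9,11,13,15): 1⊕0⊕0⊕0⊕1⊕0⊕0⊕0 = 0
s2 (pos 2,3,6,7,10,11,14,15): 1⊕0⊕1⊕0⊕1⊕0⊕0⊕0 = 1
s4 (pos 4,5,6,7,12,13,14,15): 0⊕0⊕1⊕0⊕0⊕0⊕0⊕0 = 1
s8 (pos 8,9,10,11,12,13,14,15): 0⊕1⊕1⊕0⊕0⊕0⊕0⊕0 = 0
Syndrome s8…s1 = 0110 → error at position 6.
Flip position 6: 110001001100000 → 110000001100000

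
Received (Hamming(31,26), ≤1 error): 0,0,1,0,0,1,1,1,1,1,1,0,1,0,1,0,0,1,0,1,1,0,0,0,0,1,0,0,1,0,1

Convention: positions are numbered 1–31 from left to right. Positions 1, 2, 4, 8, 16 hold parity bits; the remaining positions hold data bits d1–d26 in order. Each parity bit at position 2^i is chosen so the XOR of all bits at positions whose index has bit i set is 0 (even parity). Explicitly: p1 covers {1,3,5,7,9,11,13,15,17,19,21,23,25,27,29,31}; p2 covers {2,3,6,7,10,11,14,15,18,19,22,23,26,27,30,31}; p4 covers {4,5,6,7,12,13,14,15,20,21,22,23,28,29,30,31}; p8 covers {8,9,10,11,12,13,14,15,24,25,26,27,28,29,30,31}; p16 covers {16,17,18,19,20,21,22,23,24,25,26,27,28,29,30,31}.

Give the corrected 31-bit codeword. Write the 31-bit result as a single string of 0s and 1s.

0010011111001010010110000100101

s1 (pos 1,3,5,7,9,11,13,15,17,19,21,23,25,27,29,31): 0⊕1⊕0⊕1⊕1⊕1⊕1⊕1⊕0⊕0⊕1⊕0⊕0⊕0⊕1⊕1 = 1
s2 (pos 2,3,6,7,10,11,14,15,18,19,22,23,26,27,30,31): 0⊕1⊕1⊕1⊕1⊕1⊕0⊕1⊕1⊕0⊕0⊕0⊕1⊕0⊕0⊕1 = 1
s4 (pos 4,5,6,7,12,13,14,15,20,21,22,23,28,29,30,31): 0⊕0⊕1⊕1⊕0⊕1⊕0⊕1⊕1⊕1⊕0⊕0⊕0⊕1⊕0⊕1 = 0
s8 (pos 8,9,10,11,12,13,14,15,24,25,26,27,28,29,30,31): 1⊕1⊕1⊕1⊕0⊕1⊕0⊕1⊕0⊕0⊕1⊕0⊕0⊕1⊕0⊕1 = 1
s16 (pos 16,17,18,19,20,21,22,23,24,25,26,27,28,29,30,31): 0⊕0⊕1⊕0⊕1⊕1⊕0⊕0⊕0⊕0⊕1⊕0⊕0⊕1⊕0⊕1 = 0
Syndrome s16…s1 = 01011 → error at position 11.
Flip position 11: 0010011111101010010110000100101 → 0010011111001010010110000100101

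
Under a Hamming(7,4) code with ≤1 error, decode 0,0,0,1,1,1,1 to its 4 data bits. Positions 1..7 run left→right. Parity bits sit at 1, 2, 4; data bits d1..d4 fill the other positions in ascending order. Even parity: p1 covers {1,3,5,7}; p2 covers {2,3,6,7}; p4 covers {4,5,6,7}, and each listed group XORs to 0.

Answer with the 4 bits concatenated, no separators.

0111

s1 (pos 1,3,5,7): 0⊕0⊕1⊕1 = 0
s2 (pos 2,3,6,7): 0⊕0⊕1⊕1 = 0
s4 (pos 4,5,6,7): 1⊕1⊕1⊕1 = 0
Syndrome s4…s1 = 000 → no error.
Read data bits from positions 3,5,6,7: 0111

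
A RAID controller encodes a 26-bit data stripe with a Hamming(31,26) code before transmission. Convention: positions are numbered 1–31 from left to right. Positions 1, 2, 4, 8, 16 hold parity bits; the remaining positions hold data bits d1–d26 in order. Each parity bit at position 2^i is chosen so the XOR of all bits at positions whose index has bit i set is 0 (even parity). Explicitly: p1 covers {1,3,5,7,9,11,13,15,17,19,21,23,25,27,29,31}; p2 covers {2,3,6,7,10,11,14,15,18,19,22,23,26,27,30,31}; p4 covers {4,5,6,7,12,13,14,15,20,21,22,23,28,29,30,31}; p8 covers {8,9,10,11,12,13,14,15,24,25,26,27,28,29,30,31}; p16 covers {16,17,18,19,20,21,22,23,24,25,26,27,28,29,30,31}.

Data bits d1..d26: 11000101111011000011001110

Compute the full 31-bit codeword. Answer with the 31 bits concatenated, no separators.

1110100001011111011000011001110

Place data at non-parity positions: p1 p2 1 p4 1 0 0 p8 0 1 0 1 1 1 1 p16 0 1 1 0 0 0 0 1 1 0 0 1 1 1 0
p1 (pos 1,3,5,7,9,11,13,15,17,19,21,23,25,27,29,31): XOR of data positions = 1⊕1⊕0⊕0⊕0⊕1⊕1⊕0⊕1⊕0⊕0⊕1⊕0⊕1⊕0 = 1
p2 (pos 2,3,6,7,10,11,14,15,18,19,22,23,26,27,30,31): XOR of data positions = 1⊕0⊕0⊕1⊕0⊕1⊕1⊕1⊕1⊕0⊕0⊕0⊕0⊕1⊕0 = 1
p4 (pos 4,5,6,7,12,13,14,15,20,21,22,23,28,29,30,31): XOR of data positions = 1⊕0⊕0⊕1⊕1⊕1⊕1⊕0⊕0⊕0⊕0⊕1⊕1⊕1⊕0 = 0
p8 (pos 8,9,10,11,12,13,14,15,24,25,26,27,28,29,30,31): XOR of data positions = 0⊕1⊕0⊕1⊕1⊕1⊕1⊕1⊕1⊕0⊕0⊕1⊕1⊕1⊕0 = 0
p16 (pos 16,17,18,19,20,21,22,23,24,25,26,27,28,29,30,31): XOR of data positions = 0⊕1⊕1⊕0⊕0⊕0⊕0⊕1⊕1⊕0⊕0⊕1⊕1⊕1⊕0 = 1
Codeword: 1110100001011111011000011001110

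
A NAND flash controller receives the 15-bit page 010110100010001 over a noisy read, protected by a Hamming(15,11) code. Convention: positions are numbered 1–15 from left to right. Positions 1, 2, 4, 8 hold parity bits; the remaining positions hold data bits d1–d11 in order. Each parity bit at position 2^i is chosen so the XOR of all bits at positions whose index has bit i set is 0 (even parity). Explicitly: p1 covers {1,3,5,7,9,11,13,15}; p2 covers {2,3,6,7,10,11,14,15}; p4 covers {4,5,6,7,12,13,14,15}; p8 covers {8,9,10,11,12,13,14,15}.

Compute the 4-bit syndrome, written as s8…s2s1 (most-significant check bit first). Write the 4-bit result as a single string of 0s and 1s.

0000

s1 (pos 1,3,5,7,9,11,13,15): 0⊕0⊕1⊕1⊕0⊕1⊕0⊕1 = 0
s2 (pos 2,3,6,7,10,11,14,15): 1⊕0⊕0⊕1⊕0⊕1⊕0⊕1 = 0
s4 (pos 4,5,6,7,12,13,14,15): 1⊕1⊕0⊕1⊕0⊕0⊕0⊕1 = 0
s8 (pos 8,9,10,11,12,13,14,15): 0⊕0⊕0⊕1⊕0⊕0⊕0⊕1 = 0
Syndrome s8…s1 = 0000 → no error.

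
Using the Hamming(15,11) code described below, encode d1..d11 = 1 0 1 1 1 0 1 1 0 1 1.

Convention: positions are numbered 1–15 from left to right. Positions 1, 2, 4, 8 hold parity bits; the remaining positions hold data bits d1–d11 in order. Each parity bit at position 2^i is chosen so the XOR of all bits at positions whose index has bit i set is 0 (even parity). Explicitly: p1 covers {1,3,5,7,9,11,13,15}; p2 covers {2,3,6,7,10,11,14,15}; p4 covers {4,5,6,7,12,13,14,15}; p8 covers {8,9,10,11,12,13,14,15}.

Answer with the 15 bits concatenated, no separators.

Place data at non-parity positions: p1 p2 1 p4 0 1 1 p8 1 0 1 1 0 1 1
p1 (pos 1,3,5,7,9,11,13,15): XOR of data positions = 1⊕0⊕1⊕1⊕1⊕0⊕1 = 1
p2 (pos 2,3,6,7,10,11,14,15): XOR of data positions = 1⊕1⊕1⊕0⊕1⊕1⊕1 = 0
p4 (pos 4,5,6,7,12,13,14,15): XOR of data positions = 0⊕1⊕1⊕1⊕0⊕1⊕1 = 1
p8 (pos 8,9,10,11,12,13,14,15): XOR of data positions = 1⊕0⊕1⊕1⊕0⊕1⊕1 = 1
Codeword: 101101111011011

101101111011011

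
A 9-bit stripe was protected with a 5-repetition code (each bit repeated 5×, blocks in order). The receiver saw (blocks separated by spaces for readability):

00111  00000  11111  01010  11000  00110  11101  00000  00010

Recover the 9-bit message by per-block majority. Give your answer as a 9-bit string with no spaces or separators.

101000100

Block 1 (00111): 3 ones → 1
Block 2 (00000): 0 ones → 0
Block 3 (11111): 5 ones → 1
Block 4 (01010): 2 ones → 0
Block 5 (11000): 2 ones → 0
Block 6 (00110): 2 ones → 0
Block 7 (11101): 4 ones → 1
Block 8 (00000): 0 ones → 0
Block 9 (00010): 1 one → 0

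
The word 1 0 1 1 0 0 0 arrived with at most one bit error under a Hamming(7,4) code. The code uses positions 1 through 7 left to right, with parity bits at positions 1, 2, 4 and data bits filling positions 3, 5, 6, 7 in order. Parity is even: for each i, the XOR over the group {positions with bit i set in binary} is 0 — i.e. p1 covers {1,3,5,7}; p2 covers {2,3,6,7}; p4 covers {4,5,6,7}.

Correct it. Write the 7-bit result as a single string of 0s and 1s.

1011010

s1 (pos 1,3,5,7): 1⊕1⊕0⊕0 = 0
s2 (pos 2,3,6,7): 0⊕1⊕0⊕0 = 1
s4 (pos 4,5,6,7): 1⊕0⊕0⊕0 = 1
Syndrome s4…s1 = 110 → error at position 6.
Flip position 6: 1011000 → 1011010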